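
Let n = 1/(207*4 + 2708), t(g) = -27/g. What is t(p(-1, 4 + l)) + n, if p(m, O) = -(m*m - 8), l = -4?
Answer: -95465/24752 ≈ -3.8569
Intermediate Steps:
p(m, O) = 8 - m**2 (p(m, O) = -(m**2 - 8) = -(-8 + m**2) = 8 - m**2)
n = 1/3536 (n = 1/(828 + 2708) = 1/3536 ≈ 0.00028281)
t(p(-1, 4 + l)) + n = -27/(8 - 1*(-1)**2) + 1/3536 = -27/(8 - 1*1) + 1/3536 = -27/(8 - 1) + 1/3536 = -27/7 + 1/3536 = -95465/24752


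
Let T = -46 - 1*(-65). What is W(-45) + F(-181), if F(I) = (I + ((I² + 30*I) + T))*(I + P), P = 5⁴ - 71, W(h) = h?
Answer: 10133992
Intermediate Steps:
T = 19 (T = -46 + 65 = 19)
P = 554 (P = 625 - 71 = 554)
F(I) = (554 + I)*(19 + I² + 31*I) (F(I) = (I + ((I² + 30*I) + 19))*(I + 554) = (I + (19 + I² + 30*I))*(554 + I) = (19 + I² + 31*I)*(554 + I) = (554 + I)*(19 + I² + 31*I))
W(-45) + F(-181) = -45 + (10526 + (-181)³ + 585*(-181)² + 17193*(-181)) = -45 + (10526 - 5929741 + 585*32761 - 3111933) = -45 + (10526 - 5929741 + 19165185 - 3111933) = -45 + 10134037 = 10133992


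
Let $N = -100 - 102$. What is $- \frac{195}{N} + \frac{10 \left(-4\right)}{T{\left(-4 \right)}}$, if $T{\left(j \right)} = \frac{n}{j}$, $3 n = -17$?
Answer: $- \frac{93645}{3434} \approx -27.27$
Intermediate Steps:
$n = - \frac{17}{3}$ ($n = \frac{1}{3} \left(-17\right) = - \frac{17}{3} \approx -5.6667$)
$T{\left(j \right)} = - \frac{17}{3 j}$
$N = -202$ ($N = -100 - 102 = -202$)
$- \frac{195}{N} + \frac{10 \left(-4\right)}{T{\left(-4 \right)}} = - \frac{195}{-202} + \frac{10 \left(-4\right)}{\left(- \frac{17}{3}\right) \frac{1}{-4}} = \left(-195\right) \left(- \frac{1}{202}\right) - \frac{40}{\left(- \frac{17}{3}\right) \left(- \frac{1}{4}\right)} = \frac{195}{202} - \frac{40}{\frac{17}{12}} = \frac{195}{202} - \frac{480}{17} = - \frac{93645}{3434}$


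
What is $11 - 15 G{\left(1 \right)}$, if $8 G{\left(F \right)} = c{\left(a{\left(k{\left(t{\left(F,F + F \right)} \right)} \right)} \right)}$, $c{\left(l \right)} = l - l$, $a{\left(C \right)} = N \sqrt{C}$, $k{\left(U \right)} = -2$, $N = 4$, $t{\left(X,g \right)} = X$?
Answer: $11$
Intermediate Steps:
$a{\left(C \right)} = 4 \sqrt{C}$
$c{\left(l \right)} = 0$
$G{\left(F \right)} = 0$ ($G{\left(F \right)} = \frac{1}{8} \cdot 0 = 0$)
$11 - 15 G{\left(1 \right)} = 11 - 0 = 11 + 0 = 11$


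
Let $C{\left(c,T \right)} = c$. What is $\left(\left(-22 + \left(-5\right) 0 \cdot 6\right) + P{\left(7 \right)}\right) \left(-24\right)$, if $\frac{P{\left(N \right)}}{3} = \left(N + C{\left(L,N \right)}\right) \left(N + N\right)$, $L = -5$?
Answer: $-1488$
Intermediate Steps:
$P{\left(N \right)} = 6 N \left(-5 + N\right)$ ($P{\left(N \right)} = 3 \left(N - 5\right) \left(N + N\right) = 3 \left(-5 + N\right) 2 N = 3 \cdot 2 N \left(-5 + N\right) = 6 N \left(-5 + N\right)$)
$\left(\left(-22 + \left(-5\right) 0 \cdot 6\right) + P{\left(7 \right)}\right) \left(-24\right) = \left(\left(-22 + \left(-5\right) 0 \cdot 6\right) + 6 \cdot 7 \left(-5 + 7\right)\right) \left(-24\right) = \left(\left(-22 + 0 \cdot 6\right) + 6 \cdot 7 \cdot 2\right) \left(-24\right) = \left(\left(-22 + 0\right) + 84\right) \left(-24\right) = \left(-22 + 84\right) \left(-24\right) = 62 \left(-24\right) = -1488$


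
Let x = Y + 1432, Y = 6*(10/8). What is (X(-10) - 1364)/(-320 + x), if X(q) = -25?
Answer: -2778/2239 ≈ -1.2407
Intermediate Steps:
Y = 15/2 (Y = 6*(10*(⅛)) = 6*(5/4) = 15/2 ≈ 7.5000)
x = 2879/2 (x = 15/2 + 1432 = 2879/2 ≈ 1439.5)
(X(-10) - 1364)/(-320 + x) = (-25 - 1364)/(-320 + 2879/2) = -1389/2239/2 = -1389*2/2239 = -2778/2239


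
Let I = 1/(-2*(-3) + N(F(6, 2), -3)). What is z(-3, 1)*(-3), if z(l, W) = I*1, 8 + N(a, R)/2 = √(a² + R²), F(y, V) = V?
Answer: 5/8 + √13/8 ≈ 1.0757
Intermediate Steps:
N(a, R) = -16 + 2*√(R² + a²) (N(a, R) = -16 + 2*√(a² + R²) = -16 + 2*√(R² + a²))
I = 1/(-10 + 2*√13) (I = 1/(-2*(-3) + (-16 + 2*√((-3)² + 2²))) = 1/(6 + (-16 + 2*√(9 + 4))) = 1/(6 + (-16 + 2*√13)) = 1/(-10 + 2*√13) ≈ -0.35856)
z(l, W) = -5/24 - √13/24 (z(l, W) = (-5/24 - √13/24)*1 = -5/24 - √13/24)
z(-3, 1)*(-3) = (-5/24 - √13/24)*(-3) = 5/8 + √13/8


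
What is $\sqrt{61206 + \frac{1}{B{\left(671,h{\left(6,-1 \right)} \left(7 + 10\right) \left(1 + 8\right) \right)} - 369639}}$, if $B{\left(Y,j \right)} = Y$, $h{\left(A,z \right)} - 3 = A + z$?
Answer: $\frac{\sqrt{2083106196852494}}{184484} \approx 247.4$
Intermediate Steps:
$h{\left(A,z \right)} = 3 + A + z$ ($h{\left(A,z \right)} = 3 + \left(A + z\right) = 3 + A + z$)
$\sqrt{61206 + \frac{1}{B{\left(671,h{\left(6,-1 \right)} \left(7 + 10\right) \left(1 + 8\right) \right)} - 369639}} = \sqrt{61206 + \frac{1}{671 - 369639}} = \sqrt{61206 + \frac{1}{-368968}} = \sqrt{61206 - \frac{1}{368968}} = \sqrt{\frac{22583055407}{368968}} = \frac{\sqrt{2083106196852494}}{184484}$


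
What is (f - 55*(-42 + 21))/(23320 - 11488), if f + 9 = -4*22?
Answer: 529/5916 ≈ 0.089419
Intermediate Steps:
f = -97 (f = -9 - 4*22 = -9 - 88 = -97)
(f - 55*(-42 + 21))/(23320 - 11488) = (-97 - 55*(-42 + 21))/(23320 - 11488) = (-97 - 55*(-21))/11832 = (-97 + 1155)*(1/11832) = 1058*(1/11832) = 529/5916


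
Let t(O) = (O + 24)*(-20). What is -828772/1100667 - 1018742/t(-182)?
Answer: -561957310217/1739053860 ≈ -323.14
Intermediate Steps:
t(O) = -480 - 20*O (t(O) = (24 + O)*(-20) = -480 - 20*O)
-828772/1100667 - 1018742/t(-182) = -828772/1100667 - 1018742/(-480 - 20*(-182)) = -828772*1/1100667 - 1018742/(-480 + 3640) = -828772/1100667 - 1018742/3160 = -828772/1100667 - 1018742*1/3160 = -828772/1100667 - 509371/1580 = -561957310217/1739053860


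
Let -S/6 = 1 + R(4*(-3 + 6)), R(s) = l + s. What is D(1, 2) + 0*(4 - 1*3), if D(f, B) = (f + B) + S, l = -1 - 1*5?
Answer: -39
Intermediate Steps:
l = -6 (l = -1 - 5 = -6)
R(s) = -6 + s
S = -42 (S = -6*(1 + (-6 + 4*(-3 + 6))) = -6*(1 + (-6 + 4*3)) = -6*(1 + (-6 + 12)) = -6*(1 + 6) = -6*7 = -42)
D(f, B) = -42 + B + f (D(f, B) = (f + B) - 42 = (B + f) - 42 = -42 + B + f)
D(1, 2) + 0*(4 - 1*3) = (-42 + 2 + 1) + 0*(4 - 1*3) = -39 + 0*(4 - 3) = -39 + 0*1 = -39 + 0 = -39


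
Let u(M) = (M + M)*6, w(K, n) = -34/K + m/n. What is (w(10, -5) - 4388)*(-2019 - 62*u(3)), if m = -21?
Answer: 93249936/5 ≈ 1.8650e+7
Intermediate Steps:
w(K, n) = -34/K - 21/n
u(M) = 12*M (u(M) = (2*M)*6 = 12*M)
(w(10, -5) - 4388)*(-2019 - 62*u(3)) = ((-34/10 - 21/(-5)) - 4388)*(-2019 - 744*3) = ((-34*⅒ - 21*(-⅕)) - 4388)*(-2019 - 62*36) = ((-17/5 + 21/5) - 4388)*(-2019 - 2232) = (⅘ - 4388)*(-4251) = -21936/5*(-4251) = 93249936/5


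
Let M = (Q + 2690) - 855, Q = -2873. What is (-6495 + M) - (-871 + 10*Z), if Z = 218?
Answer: -8842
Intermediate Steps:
M = -1038 (M = (-2873 + 2690) - 855 = -183 - 855 = -1038)
(-6495 + M) - (-871 + 10*Z) = (-6495 - 1038) - (-871 + 10*218) = -7533 - (-871 + 2180) = -7533 - 1*1309 = -7533 - 1309 = -8842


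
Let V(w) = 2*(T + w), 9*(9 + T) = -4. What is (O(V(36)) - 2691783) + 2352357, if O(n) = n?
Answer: -3054356/9 ≈ -3.3937e+5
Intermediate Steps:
T = -85/9 (T = -9 + (⅑)*(-4) = -9 - 4/9 = -85/9 ≈ -9.4444)
V(w) = -170/9 + 2*w (V(w) = 2*(-85/9 + w) = -170/9 + 2*w)
(O(V(36)) - 2691783) + 2352357 = ((-170/9 + 2*36) - 2691783) + 2352357 = ((-170/9 + 72) - 2691783) + 2352357 = (478/9 - 2691783) + 2352357 = -24225569/9 + 2352357 = -3054356/9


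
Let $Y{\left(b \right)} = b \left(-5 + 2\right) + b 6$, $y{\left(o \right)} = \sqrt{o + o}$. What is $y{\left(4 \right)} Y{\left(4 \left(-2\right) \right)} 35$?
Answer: $- 1680 \sqrt{2} \approx -2375.9$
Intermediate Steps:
$y{\left(o \right)} = \sqrt{2} \sqrt{o}$ ($y{\left(o \right)} = \sqrt{2 o} = \sqrt{2} \sqrt{o}$)
$Y{\left(b \right)} = 3 b$ ($Y{\left(b \right)} = b \left(-3\right) + 6 b = - 3 b + 6 b = 3 b$)
$y{\left(4 \right)} Y{\left(4 \left(-2\right) \right)} 35 = \sqrt{2} \sqrt{4} \cdot 3 \cdot 4 \left(-2\right) 35 = \sqrt{2} \cdot 2 \cdot 3 \left(-8\right) 35 = 2 \sqrt{2} \left(-24\right) 35 = - 48 \sqrt{2} \cdot 35 = - 1680 \sqrt{2}$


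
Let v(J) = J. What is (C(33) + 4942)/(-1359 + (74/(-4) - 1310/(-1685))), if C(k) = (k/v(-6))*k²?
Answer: 706015/927911 ≈ 0.76087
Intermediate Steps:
C(k) = -k³/6 (C(k) = (k/(-6))*k² = (k*(-⅙))*k² = (-k/6)*k² = -k³/6)
(C(33) + 4942)/(-1359 + (74/(-4) - 1310/(-1685))) = (-⅙*33³ + 4942)/(-1359 + (74/(-4) - 1310/(-1685))) = (-⅙*35937 + 4942)/(-1359 + (74*(-¼) - 1310*(-1/1685))) = (-11979/2 + 4942)/(-1359 + (-37/2 + 262/337)) = -2095/(2*(-1359 - 11945/674)) = -2095/(2*(-927911/674)) = -2095/2*(-674/927911) = 706015/927911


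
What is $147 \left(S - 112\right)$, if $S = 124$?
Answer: $1764$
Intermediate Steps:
$147 \left(S - 112\right) = 147 \left(124 - 112\right) = 147 \cdot 12 = 1764$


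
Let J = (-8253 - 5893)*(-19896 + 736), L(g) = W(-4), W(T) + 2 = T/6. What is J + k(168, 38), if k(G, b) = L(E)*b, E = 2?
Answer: 813111776/3 ≈ 2.7104e+8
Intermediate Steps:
W(T) = -2 + T/6
L(g) = -8/3 (L(g) = -2 + (⅙)*(-4) = -2 - ⅔ = -8/3)
k(G, b) = -8*b/3
J = 271037360 (J = -14146*(-19160) = 271037360)
J + k(168, 38) = 271037360 - 8/3*38 = 271037360 - 304/3 = 813111776/3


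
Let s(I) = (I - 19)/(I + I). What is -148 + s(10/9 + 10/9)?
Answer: -6071/40 ≈ -151.77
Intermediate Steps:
s(I) = (-19 + I)/(2*I) (s(I) = (-19 + I)/((2*I)) = (-19 + I)*(1/(2*I)) = (-19 + I)/(2*I))
-148 + s(10/9 + 10/9) = -148 + (-19 + (10/9 + 10/9))/(2*(10/9 + 10/9)) = -148 + (-19 + 20/9)/(2*(20/9)) = -148 + (1/2)*(9/20)*(-151/9) = -148 - 151/40 = -6071/40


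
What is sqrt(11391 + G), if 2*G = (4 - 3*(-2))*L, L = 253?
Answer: 4*sqrt(791) ≈ 112.50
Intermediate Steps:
G = 1265 (G = ((4 - 3*(-2))*253)/2 = ((4 + 6)*253)/2 = (10*253)/2 = (1/2)*2530 = 1265)
sqrt(11391 + G) = sqrt(11391 + 1265) = sqrt(12656) = 4*sqrt(791)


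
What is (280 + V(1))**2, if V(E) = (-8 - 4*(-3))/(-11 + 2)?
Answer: 6330256/81 ≈ 78151.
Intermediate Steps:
V(E) = -4/9 (V(E) = (-8 + 12)/(-9) = 4*(-1/9) = -4/9)
(280 + V(1))**2 = (280 - 4/9)**2 = (2516/9)**2 = 6330256/81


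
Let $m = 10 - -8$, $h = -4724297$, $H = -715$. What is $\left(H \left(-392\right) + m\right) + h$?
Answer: $-4443999$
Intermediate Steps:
$m = 18$ ($m = 10 + 8 = 18$)
$\left(H \left(-392\right) + m\right) + h = \left(\left(-715\right) \left(-392\right) + 18\right) - 4724297 = \left(280280 + 18\right) - 4724297 = 280298 - 4724297 = -4443999$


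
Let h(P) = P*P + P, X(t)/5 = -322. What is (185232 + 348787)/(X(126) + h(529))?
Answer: 534019/278760 ≈ 1.9157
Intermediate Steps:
X(t) = -1610 (X(t) = 5*(-322) = -1610)
h(P) = P + P² (h(P) = P² + P = P + P²)
(185232 + 348787)/(X(126) + h(529)) = (185232 + 348787)/(-1610 + 529*(1 + 529)) = 534019/(-1610 + 529*530) = 534019/(-1610 + 280370) = 534019/278760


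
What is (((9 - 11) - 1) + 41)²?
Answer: 1444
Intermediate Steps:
(((9 - 11) - 1) + 41)² = ((-2 - 1) + 41)² = (-3 + 41)² = 38² = 1444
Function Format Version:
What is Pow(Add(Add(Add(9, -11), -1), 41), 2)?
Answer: 1444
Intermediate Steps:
Pow(Add(Add(Add(9, -11), -1), 41), 2) = Pow(Add(Add(-2, -1), 41), 2) = Pow(Add(-3, 41), 2) = Pow(38, 2) = 1444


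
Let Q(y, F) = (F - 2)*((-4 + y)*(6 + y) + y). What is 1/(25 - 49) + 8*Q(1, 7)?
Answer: -19201/24 ≈ -800.04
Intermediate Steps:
Q(y, F) = (-2 + F)*(y + (-4 + y)*(6 + y))
1/(25 - 49) + 8*Q(1, 7) = 1/(25 - 49) + 8*(48 - 24*7 - 6*1 - 2*1² + 7*1² + 3*7*1) = 1/(-24) + 8*(48 - 168 - 6 - 2*1 + 7*1 + 21) = -1/24 + 8*(48 - 168 - 6 - 2 + 7 + 21) = -1/24 + 8*(-100) = -1/24 - 800 = -19201/24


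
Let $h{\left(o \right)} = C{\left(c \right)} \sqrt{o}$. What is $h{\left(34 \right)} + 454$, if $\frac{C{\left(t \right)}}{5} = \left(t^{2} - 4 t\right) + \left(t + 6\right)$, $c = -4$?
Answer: $454 + 170 \sqrt{34} \approx 1445.3$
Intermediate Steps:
$C{\left(t \right)} = 30 - 15 t + 5 t^{2}$ ($C{\left(t \right)} = 5 \left(\left(t^{2} - 4 t\right) + \left(t + 6\right)\right) = 5 \left(\left(t^{2} - 4 t\right) + \left(6 + t\right)\right) = 5 \left(6 + t^{2} - 3 t\right) = 30 - 15 t + 5 t^{2}$)
$h{\left(o \right)} = 170 \sqrt{o}$ ($h{\left(o \right)} = \left(30 - -60 + 5 \left(-4\right)^{2}\right) \sqrt{o} = \left(30 + 60 + 5 \cdot 16\right) \sqrt{o} = \left(30 + 60 + 80\right) \sqrt{o} = 170 \sqrt{o}$)
$h{\left(34 \right)} + 454 = 170 \sqrt{34} + 454 = 454 + 170 \sqrt{34}$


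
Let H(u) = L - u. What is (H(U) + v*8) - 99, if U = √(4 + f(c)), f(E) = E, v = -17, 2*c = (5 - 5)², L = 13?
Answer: -224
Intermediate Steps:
c = 0 (c = (5 - 5)²/2 = (½)*0² = (½)*0 = 0)
U = 2 (U = √(4 + 0) = √4 = 2)
H(u) = 13 - u
(H(U) + v*8) - 99 = ((13 - 1*2) - 17*8) - 99 = ((13 - 2) - 136) - 99 = (11 - 136) - 99 = -125 - 99 = -224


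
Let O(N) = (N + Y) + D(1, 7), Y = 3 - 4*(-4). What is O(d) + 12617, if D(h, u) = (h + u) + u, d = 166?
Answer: 12817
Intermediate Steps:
D(h, u) = h + 2*u
Y = 19 (Y = 3 + 16 = 19)
O(N) = 34 + N (O(N) = (N + 19) + (1 + 2*7) = (19 + N) + (1 + 14) = (19 + N) + 15 = 34 + N)
O(d) + 12617 = (34 + 166) + 12617 = 200 + 12617 = 12817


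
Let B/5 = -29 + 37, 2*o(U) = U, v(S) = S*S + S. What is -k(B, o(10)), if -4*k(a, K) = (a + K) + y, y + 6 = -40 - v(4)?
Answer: -21/4 ≈ -5.2500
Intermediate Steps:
v(S) = S + S² (v(S) = S² + S = S + S²)
o(U) = U/2
y = -66 (y = -6 + (-40 - 4*(1 + 4)) = -6 + (-40 - 4*5) = -6 + (-40 - 1*20) = -6 + (-40 - 20) = -6 - 60 = -66)
B = 40 (B = 5*(-29 + 37) = 5*8 = 40)
k(a, K) = 33/2 - K/4 - a/4 (k(a, K) = -((a + K) - 66)/4 = -((K + a) - 66)/4 = -(-66 + K + a)/4 = 33/2 - K/4 - a/4)
-k(B, o(10)) = -(33/2 - 10/8 - ¼*40) = -(33/2 - ¼*5 - 10) = -(33/2 - 5/4 - 10) = -1*21/4 = -21/4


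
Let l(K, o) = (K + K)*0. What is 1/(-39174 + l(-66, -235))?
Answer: -1/39174 ≈ -2.5527e-5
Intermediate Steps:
l(K, o) = 0 (l(K, o) = (2*K)*0 = 0)
1/(-39174 + l(-66, -235)) = 1/(-39174 + 0) = 1/(-39174) = -1/39174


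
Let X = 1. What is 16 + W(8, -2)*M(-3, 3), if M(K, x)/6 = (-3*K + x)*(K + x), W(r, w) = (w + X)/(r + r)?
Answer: 16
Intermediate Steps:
W(r, w) = (1 + w)/(2*r) (W(r, w) = (w + 1)/(r + r) = (1 + w)/((2*r)) = (1 + w)*(1/(2*r)) = (1 + w)/(2*r))
M(K, x) = 6*(K + x)*(x - 3*K) (M(K, x) = 6*((-3*K + x)*(K + x)) = 6*((x - 3*K)*(K + x)) = 6*((K + x)*(x - 3*K)) = 6*(K + x)*(x - 3*K))
16 + W(8, -2)*M(-3, 3) = 16 + ((1/2)*(1 - 2)/8)*(-18*(-3)**2 + 6*3**2 - 12*(-3)*3) = 16 + ((1/2)*(1/8)*(-1))*(-18*9 + 6*9 + 108) = 16 - (-162 + 54 + 108)/16 = 16 - 1/16*0 = 16 + 0 = 16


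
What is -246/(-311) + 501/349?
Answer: 241665/108539 ≈ 2.2265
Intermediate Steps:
-246/(-311) + 501/349 = -246*(-1/311) + 501*(1/349) = 246/311 + 501/349 = 241665/108539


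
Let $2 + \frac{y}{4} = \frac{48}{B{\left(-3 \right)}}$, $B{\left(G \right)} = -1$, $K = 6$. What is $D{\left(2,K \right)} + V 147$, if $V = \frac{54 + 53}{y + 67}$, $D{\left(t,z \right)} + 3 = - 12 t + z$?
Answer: $- \frac{2646}{19} \approx -139.26$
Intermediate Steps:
$y = -200$ ($y = -8 + 4 \frac{48}{-1} = -8 + 4 \cdot 48 \left(-1\right) = -8 + 4 \left(-48\right) = -8 - 192 = -200$)
$D{\left(t,z \right)} = -3 + z - 12 t$ ($D{\left(t,z \right)} = -3 - \left(- z + 12 t\right) = -3 + z - 12 t$)
$V = - \frac{107}{133}$ ($V = \frac{54 + 53}{-200 + 67} = \frac{107}{-133} = 107 \left(- \frac{1}{133}\right) = - \frac{107}{133} \approx -0.80451$)
$D{\left(2,K \right)} + V 147 = \left(-3 + 6 - 24\right) - \frac{2247}{19} = -21 - \frac{2247}{19} = - \frac{2646}{19}$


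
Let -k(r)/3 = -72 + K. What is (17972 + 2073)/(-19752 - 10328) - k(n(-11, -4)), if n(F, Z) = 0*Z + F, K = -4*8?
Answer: -1881001/6016 ≈ -312.67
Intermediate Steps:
K = -32
n(F, Z) = F (n(F, Z) = 0 + F = F)
k(r) = 312 (k(r) = -3*(-72 - 32) = -3*(-104) = 312)
(17972 + 2073)/(-19752 - 10328) - k(n(-11, -4)) = (17972 + 2073)/(-19752 - 10328) - 1*312 = 20045/(-30080) - 312 = 20045*(-1/30080) - 312 = -4009/6016 - 312 = -1881001/6016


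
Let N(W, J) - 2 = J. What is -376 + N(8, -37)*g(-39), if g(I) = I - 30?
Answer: 2039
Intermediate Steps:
g(I) = -30 + I
N(W, J) = 2 + J
-376 + N(8, -37)*g(-39) = -376 + (2 - 37)*(-30 - 39) = -376 - 35*(-69) = -376 + 2415 = 2039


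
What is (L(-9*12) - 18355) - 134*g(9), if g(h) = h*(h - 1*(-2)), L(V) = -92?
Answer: -31713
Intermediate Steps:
g(h) = h*(2 + h) (g(h) = h*(h + 2) = h*(2 + h))
(L(-9*12) - 18355) - 134*g(9) = (-92 - 18355) - 134*9*(2 + 9) = -18447 - 134*9*11 = -18447 - 134*99 = -18447 - 1*13266 = -18447 - 13266 = -31713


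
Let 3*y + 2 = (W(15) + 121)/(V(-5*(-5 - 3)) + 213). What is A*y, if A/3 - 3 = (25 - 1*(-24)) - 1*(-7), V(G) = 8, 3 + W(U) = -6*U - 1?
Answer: -24485/221 ≈ -110.79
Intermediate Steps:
W(U) = -4 - 6*U (W(U) = -3 + (-6*U - 1) = -3 + (-1 - 6*U) = -4 - 6*U)
y = -415/663 (y = -⅔ + (((-4 - 6*15) + 121)/(8 + 213))/3 = -⅔ + (((-4 - 90) + 121)/221)/3 = -⅔ + ((-94 + 121)*(1/221))/3 = -⅔ + (27*(1/221))/3 = -⅔ + (⅓)*(27/221) = -⅔ + 9/221 = -415/663 ≈ -0.62594)
A = 177 (A = 9 + 3*((25 - 1*(-24)) - 1*(-7)) = 9 + 3*((25 + 24) + 7) = 9 + 3*(49 + 7) = 9 + 3*56 = 9 + 168 = 177)
A*y = 177*(-415/663) = -24485/221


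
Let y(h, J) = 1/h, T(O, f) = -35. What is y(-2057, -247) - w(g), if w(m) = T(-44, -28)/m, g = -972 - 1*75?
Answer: -73042/2153679 ≈ -0.033915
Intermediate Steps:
g = -1047 (g = -972 - 75 = -1047)
w(m) = -35/m
y(-2057, -247) - w(g) = 1/(-2057) - (-35)/(-1047) = -1/2057 - (-35)*(-1)/1047 = -1/2057 - 1*35/1047 = -1/2057 - 35/1047 = -73042/2153679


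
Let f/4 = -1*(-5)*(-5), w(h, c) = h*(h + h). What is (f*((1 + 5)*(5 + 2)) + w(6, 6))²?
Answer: 17040384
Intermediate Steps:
w(h, c) = 2*h² (w(h, c) = h*(2*h) = 2*h²)
f = -100 (f = 4*(-1*(-5)*(-5)) = 4*(5*(-5)) = 4*(-25) = -100)
(f*((1 + 5)*(5 + 2)) + w(6, 6))² = (-100*(1 + 5)*(5 + 2) + 2*6²)² = (-600*7 + 2*36)² = (-100*42 + 72)² = (-4200 + 72)² = (-4128)² = 17040384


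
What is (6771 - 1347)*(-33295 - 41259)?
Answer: -404380896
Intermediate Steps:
(6771 - 1347)*(-33295 - 41259) = 5424*(-74554) = -404380896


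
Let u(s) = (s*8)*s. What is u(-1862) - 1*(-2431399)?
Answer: 30167751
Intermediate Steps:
u(s) = 8*s² (u(s) = (8*s)*s = 8*s²)
u(-1862) - 1*(-2431399) = 8*(-1862)² - 1*(-2431399) = 8*3467044 + 2431399 = 27736352 + 2431399 = 30167751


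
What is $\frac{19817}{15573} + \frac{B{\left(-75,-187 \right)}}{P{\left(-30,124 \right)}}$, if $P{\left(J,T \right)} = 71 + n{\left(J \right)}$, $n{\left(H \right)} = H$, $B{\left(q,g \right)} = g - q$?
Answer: $- \frac{931679}{638493} \approx -1.4592$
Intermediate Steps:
$P{\left(J,T \right)} = 71 + J$
$\frac{19817}{15573} + \frac{B{\left(-75,-187 \right)}}{P{\left(-30,124 \right)}} = \frac{19817}{15573} + \frac{-187 - -75}{71 - 30} = 19817 \cdot \frac{1}{15573} + \frac{-187 + 75}{41} = \frac{19817}{15573} - \frac{112}{41} = - \frac{931679}{638493}$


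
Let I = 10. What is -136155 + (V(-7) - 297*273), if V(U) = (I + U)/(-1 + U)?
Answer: -1737891/8 ≈ -2.1724e+5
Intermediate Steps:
V(U) = (10 + U)/(-1 + U)
-136155 + (V(-7) - 297*273) = -136155 + ((10 - 7)/(-1 - 7) - 297*273) = -136155 + (3/(-8) - 81081) = -136155 + (-⅛*3 - 81081) = -136155 + (-3/8 - 81081) = -136155 - 648651/8 = -1737891/8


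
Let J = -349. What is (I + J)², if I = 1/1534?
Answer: 286615683225/2353156 ≈ 1.2180e+5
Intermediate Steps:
I = 1/1534 ≈ 0.00065189
(I + J)² = (1/1534 - 349)² = (-535365/1534)² = 286615683225/2353156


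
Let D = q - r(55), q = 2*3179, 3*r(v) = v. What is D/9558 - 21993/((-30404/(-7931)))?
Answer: -227314850903/39627468 ≈ -5736.3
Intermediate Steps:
r(v) = v/3
q = 6358
D = 19019/3 (D = 6358 - 55/3 = 19019/3 ≈ 6339.7)
D/9558 - 21993/((-30404/(-7931))) = (19019/3)/9558 - 21993/((-30404/(-7931))) = (19019/3)*(1/9558) - 21993/((-30404*(-1/7931))) = 19019/28674 - 21993/2764/721 = 19019/28674 - 21993*721/2764 = 19019/28674 - 15856953/2764 = -227314850903/39627468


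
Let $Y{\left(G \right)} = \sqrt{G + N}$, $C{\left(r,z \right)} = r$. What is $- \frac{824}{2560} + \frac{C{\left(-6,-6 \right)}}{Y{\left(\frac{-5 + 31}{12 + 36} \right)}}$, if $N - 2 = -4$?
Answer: $- \frac{103}{320} + \frac{12 i \sqrt{210}}{35} \approx -0.32188 + 4.9685 i$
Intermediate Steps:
$N = -2$ ($N = 2 - 4 = -2$)
$Y{\left(G \right)} = \sqrt{-2 + G}$ ($Y{\left(G \right)} = \sqrt{G - 2} = \sqrt{-2 + G}$)
$- \frac{824}{2560} + \frac{C{\left(-6,-6 \right)}}{Y{\left(\frac{-5 + 31}{12 + 36} \right)}} = - \frac{824}{2560} - \frac{6}{\sqrt{-2 + \frac{-5 + 31}{12 + 36}}} = \left(-824\right) \frac{1}{2560} - \frac{6}{\sqrt{-2 + \frac{26}{48}}} = - \frac{103}{320} - \frac{6}{\sqrt{-2 + 26 \cdot \frac{1}{48}}} = - \frac{103}{320} - \frac{6}{\sqrt{-2 + \frac{13}{24}}} = - \frac{103}{320} - \frac{6}{\sqrt{- \frac{35}{24}}} = - \frac{103}{320} - \frac{6}{\frac{1}{12} i \sqrt{210}} = - \frac{103}{320} - 6 \left(- \frac{2 i \sqrt{210}}{35}\right) = - \frac{103}{320} + \frac{12 i \sqrt{210}}{35}$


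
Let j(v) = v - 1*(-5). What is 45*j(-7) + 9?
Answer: -81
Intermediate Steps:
j(v) = 5 + v (j(v) = v + 5 = 5 + v)
45*j(-7) + 9 = 45*(5 - 7) + 9 = 45*(-2) + 9 = -90 + 9 = -81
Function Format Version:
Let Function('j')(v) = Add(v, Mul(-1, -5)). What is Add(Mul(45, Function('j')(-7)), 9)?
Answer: -81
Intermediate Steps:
Function('j')(v) = Add(5, v) (Function('j')(v) = Add(v, 5) = Add(5, v))
Add(Mul(45, Function('j')(-7)), 9) = Add(Mul(45, Add(5, -7)), 9) = Add(Mul(45, -2), 9) = Add(-90, 9) = -81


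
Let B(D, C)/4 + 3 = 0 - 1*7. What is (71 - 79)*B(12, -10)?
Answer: 320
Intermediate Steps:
B(D, C) = -40 (B(D, C) = -12 + 4*(0 - 1*7) = -12 + 4*(0 - 7) = -12 + 4*(-7) = -12 - 28 = -40)
(71 - 79)*B(12, -10) = (71 - 79)*(-40) = -8*(-40) = 320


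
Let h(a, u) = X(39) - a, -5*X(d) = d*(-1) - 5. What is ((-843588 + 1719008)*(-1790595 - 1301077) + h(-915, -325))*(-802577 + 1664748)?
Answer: -11667378638006447351/5 ≈ -2.3335e+18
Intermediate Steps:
X(d) = 1 + d/5 (X(d) = -(d*(-1) - 5)/5 = -(-d - 5)/5 = -(-5 - d)/5 = 1 + d/5)
h(a, u) = 44/5 - a (h(a, u) = (1 + (1/5)*39) - a = (1 + 39/5) - a = 44/5 - a)
((-843588 + 1719008)*(-1790595 - 1301077) + h(-915, -325))*(-802577 + 1664748) = ((-843588 + 1719008)*(-1790595 - 1301077) + (44/5 - 1*(-915)))*(-802577 + 1664748) = (875420*(-3091672) + (44/5 + 915))*862171 = (-2706511502240 + 4619/5)*862171 = -13532557506581/5*862171 = -11667378638006447351/5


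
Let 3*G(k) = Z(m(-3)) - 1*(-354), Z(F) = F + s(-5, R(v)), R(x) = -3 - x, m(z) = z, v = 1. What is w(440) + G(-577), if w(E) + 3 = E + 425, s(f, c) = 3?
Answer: 980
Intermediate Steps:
w(E) = 422 + E (w(E) = -3 + (E + 425) = -3 + (425 + E) = 422 + E)
Z(F) = 3 + F (Z(F) = F + 3 = 3 + F)
G(k) = 118 (G(k) = ((3 - 3) - 1*(-354))/3 = (0 + 354)/3 = (⅓)*354 = 118)
w(440) + G(-577) = (422 + 440) + 118 = 862 + 118 = 980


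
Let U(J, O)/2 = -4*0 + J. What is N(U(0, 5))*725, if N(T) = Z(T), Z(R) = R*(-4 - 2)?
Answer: 0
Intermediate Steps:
U(J, O) = 2*J (U(J, O) = 2*(-4*0 + J) = 2*(0 + J) = 2*J)
Z(R) = -6*R (Z(R) = R*(-6) = -6*R)
N(T) = -6*T
N(U(0, 5))*725 = -12*0*725 = -6*0*725 = 0*725 = 0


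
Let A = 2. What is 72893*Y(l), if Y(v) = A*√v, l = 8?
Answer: 291572*√2 ≈ 4.1235e+5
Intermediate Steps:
Y(v) = 2*√v
72893*Y(l) = 72893*(2*√8) = 72893*(2*(2*√2)) = 72893*(4*√2) = 291572*√2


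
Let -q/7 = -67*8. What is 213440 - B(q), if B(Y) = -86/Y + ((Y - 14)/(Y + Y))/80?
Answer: 64066155411/300160 ≈ 2.1344e+5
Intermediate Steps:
q = 3752 (q = -(-469)*8 = -7*(-536) = 3752)
B(Y) = -86/Y + (-14 + Y)/(160*Y) (B(Y) = -86/Y + ((-14 + Y)/((2*Y)))*(1/80) = -86/Y + ((-14 + Y)*(1/(2*Y)))*(1/80) = -86/Y + ((-14 + Y)/(2*Y))*(1/80) = -86/Y + (-14 + Y)/(160*Y))
213440 - B(q) = 213440 - (-13774 + 3752)/(160*3752) = 213440 - (-10022)/(160*3752) = 213440 - 1*(-5011/300160) = 213440 + 5011/300160 = 64066155411/300160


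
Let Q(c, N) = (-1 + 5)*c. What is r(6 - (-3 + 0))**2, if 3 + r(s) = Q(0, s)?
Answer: 9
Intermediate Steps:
Q(c, N) = 4*c
r(s) = -3 (r(s) = -3 + 4*0 = -3 + 0 = -3)
r(6 - (-3 + 0))**2 = (-3)**2 = 9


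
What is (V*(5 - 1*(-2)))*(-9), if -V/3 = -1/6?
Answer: -63/2 ≈ -31.500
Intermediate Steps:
V = ½ (V = -(-3)/6 = -3*(-⅙) = ½ ≈ 0.50000)
(V*(5 - 1*(-2)))*(-9) = ((5 - 1*(-2))/2)*(-9) = ((5 + 2)/2)*(-9) = ((½)*7)*(-9) = (7/2)*(-9) = -63/2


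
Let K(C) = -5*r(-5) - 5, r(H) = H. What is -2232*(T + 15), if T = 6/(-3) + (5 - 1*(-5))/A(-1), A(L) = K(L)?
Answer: -30132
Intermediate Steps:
K(C) = 20 (K(C) = -5*(-5) - 5 = 25 - 5 = 20)
A(L) = 20
T = -3/2 (T = 6/(-3) + (5 - 1*(-5))/20 = 6*(-1/3) + (5 + 5)*(1/20) = -2 + 10*(1/20) = -2 + 1/2 = -3/2 ≈ -1.5000)
-2232*(T + 15) = -2232*(-3/2 + 15) = -2232*27/2 = -1116*27 = -30132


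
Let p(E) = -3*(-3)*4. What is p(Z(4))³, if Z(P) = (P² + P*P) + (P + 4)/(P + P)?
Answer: 46656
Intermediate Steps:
Z(P) = 2*P² + (4 + P)/(2*P) (Z(P) = (P² + P²) + (4 + P)/((2*P)) = 2*P² + (4 + P)*(1/(2*P)) = 2*P² + (4 + P)/(2*P))
p(E) = 36 (p(E) = 9*4 = 36)
p(Z(4))³ = 36³ = 46656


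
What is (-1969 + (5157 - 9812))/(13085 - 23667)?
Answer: 3312/5291 ≈ 0.62597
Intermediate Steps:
(-1969 + (5157 - 9812))/(13085 - 23667) = (-1969 - 4655)/(-10582) = -6624*(-1/10582) = 3312/5291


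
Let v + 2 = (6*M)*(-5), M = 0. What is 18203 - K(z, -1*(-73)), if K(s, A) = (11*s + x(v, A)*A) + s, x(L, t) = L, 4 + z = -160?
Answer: 20317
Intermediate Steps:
z = -164 (z = -4 - 160 = -164)
v = -2 (v = -2 + (6*0)*(-5) = -2 + 0*(-5) = -2 + 0 = -2)
K(s, A) = -2*A + 12*s (K(s, A) = (11*s - 2*A) + s = (-2*A + 11*s) + s = -2*A + 12*s)
18203 - K(z, -1*(-73)) = 18203 - (-(-2)*(-73) + 12*(-164)) = 18203 - (-2*73 - 1968) = 18203 - (-146 - 1968) = 18203 - 1*(-2114) = 18203 + 2114 = 20317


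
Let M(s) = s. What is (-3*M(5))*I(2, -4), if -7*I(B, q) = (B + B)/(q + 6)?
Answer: 30/7 ≈ 4.2857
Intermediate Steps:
I(B, q) = -2*B/(7*(6 + q)) (I(B, q) = -(B + B)/(7*(q + 6)) = -2*B/(7*(6 + q)))
(-3*M(5))*I(2, -4) = (-3*5)*(-2*2/(42 + 7*(-4))) = -(-30)*2/(42 - 28) = -(-30)*2/14 = -15*(-2/7) = 30/7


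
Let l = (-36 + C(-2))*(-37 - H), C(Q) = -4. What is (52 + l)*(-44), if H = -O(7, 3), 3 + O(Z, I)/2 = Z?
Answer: -53328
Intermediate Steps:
O(Z, I) = -6 + 2*Z
H = -8 (H = -(-6 + 2*7) = -(-6 + 14) = -1*8 = -8)
l = 1160 (l = (-36 - 4)*(-37 - 1*(-8)) = -40*(-37 + 8) = -40*(-29) = 1160)
(52 + l)*(-44) = (52 + 1160)*(-44) = 1212*(-44) = -53328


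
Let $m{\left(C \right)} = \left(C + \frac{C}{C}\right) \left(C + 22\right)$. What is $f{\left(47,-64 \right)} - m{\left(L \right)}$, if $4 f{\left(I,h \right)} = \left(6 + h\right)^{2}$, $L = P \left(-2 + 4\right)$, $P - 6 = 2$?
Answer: $195$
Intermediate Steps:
$P = 8$ ($P = 6 + 2 = 8$)
$L = 16$ ($L = 8 \left(-2 + 4\right) = 8 \cdot 2 = 16$)
$f{\left(I,h \right)} = \frac{\left(6 + h\right)^{2}}{4}$
$m{\left(C \right)} = \left(1 + C\right) \left(22 + C\right)$ ($m{\left(C \right)} = \left(C + 1\right) \left(22 + C\right) = \left(1 + C\right) \left(22 + C\right)$)
$f{\left(47,-64 \right)} - m{\left(L \right)} = \frac{\left(6 - 64\right)^{2}}{4} - \left(22 + 16^{2} + 23 \cdot 16\right) = \frac{\left(-58\right)^{2}}{4} - \left(22 + 256 + 368\right) = \frac{1}{4} \cdot 3364 - 646 = 841 - 646 = 195$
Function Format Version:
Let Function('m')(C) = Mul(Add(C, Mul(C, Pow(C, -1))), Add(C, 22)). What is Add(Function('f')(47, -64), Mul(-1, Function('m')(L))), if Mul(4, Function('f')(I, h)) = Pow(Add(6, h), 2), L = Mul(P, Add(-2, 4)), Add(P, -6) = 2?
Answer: 195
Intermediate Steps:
P = 8 (P = Add(6, 2) = 8)
L = 16 (L = Mul(8, Add(-2, 4)) = Mul(8, 2) = 16)
Function('f')(I, h) = Mul(Rational(1, 4), Pow(Add(6, h), 2))
Function('m')(C) = Mul(Add(1, C), Add(22, C)) (Function('m')(C) = Mul(Add(C, 1), Add(22, C)) = Mul(Add(1, C), Add(22, C)))
Add(Function('f')(47, -64), Mul(-1, Function('m')(L))) = Add(Mul(Rational(1, 4), Pow(Add(6, -64), 2)), Mul(-1, Add(22, Pow(16, 2), Mul(23, 16)))) = Add(Mul(Rational(1, 4), Pow(-58, 2)), Mul(-1, Add(22, 256, 368))) = Add(Mul(Rational(1, 4), 3364), Mul(-1, 646)) = Add(841, -646) = 195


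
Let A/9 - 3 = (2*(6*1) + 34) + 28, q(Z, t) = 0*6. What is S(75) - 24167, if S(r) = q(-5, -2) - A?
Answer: -24860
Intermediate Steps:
q(Z, t) = 0
A = 693 (A = 27 + 9*((2*(6*1) + 34) + 28) = 27 + 9*((2*6 + 34) + 28) = 27 + 9*((12 + 34) + 28) = 27 + 9*(46 + 28) = 27 + 9*74 = 27 + 666 = 693)
S(r) = -693 (S(r) = 0 - 1*693 = 0 - 693 = -693)
S(75) - 24167 = -693 - 24167 = -24860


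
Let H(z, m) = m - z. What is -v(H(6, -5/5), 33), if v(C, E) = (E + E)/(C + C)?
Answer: 33/7 ≈ 4.7143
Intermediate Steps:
v(C, E) = E/C (v(C, E) = (2*E)/((2*C)) = (2*E)*(1/(2*C)) = E/C)
-v(H(6, -5/5), 33) = -33/(-5/5 - 1*6) = -33/(-5*1/5 - 6) = -33/(-1 - 6) = -33/(-7) = -33*(-1)/7 = -1*(-33/7) = 33/7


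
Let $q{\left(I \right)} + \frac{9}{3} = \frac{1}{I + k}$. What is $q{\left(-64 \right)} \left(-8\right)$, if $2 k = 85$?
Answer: $\frac{1048}{43} \approx 24.372$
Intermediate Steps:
$k = \frac{85}{2}$ ($k = \frac{1}{2} \cdot 85 = \frac{85}{2} \approx 42.5$)
$q{\left(I \right)} = -3 + \frac{1}{\frac{85}{2} + I}$ ($q{\left(I \right)} = -3 + \frac{1}{I + \frac{85}{2}} = -3 + \frac{1}{\frac{85}{2} + I}$)
$q{\left(-64 \right)} \left(-8\right) = \frac{-253 - -384}{85 + 2 \left(-64\right)} \left(-8\right) = \frac{-253 + 384}{85 - 128} \left(-8\right) = \frac{1}{-43} \cdot 131 \left(-8\right) = \left(- \frac{1}{43}\right) 131 \left(-8\right) = \left(- \frac{131}{43}\right) \left(-8\right) = \frac{1048}{43}$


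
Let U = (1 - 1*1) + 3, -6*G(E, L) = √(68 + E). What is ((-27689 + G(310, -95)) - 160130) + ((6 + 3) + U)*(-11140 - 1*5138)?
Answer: -383155 - √42/2 ≈ -3.8316e+5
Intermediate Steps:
G(E, L) = -√(68 + E)/6
U = 3 (U = (1 - 1) + 3 = 0 + 3 = 3)
((-27689 + G(310, -95)) - 160130) + ((6 + 3) + U)*(-11140 - 1*5138) = ((-27689 - √(68 + 310)/6) - 160130) + ((6 + 3) + 3)*(-11140 - 1*5138) = ((-27689 - √42/2) - 160130) + (9 + 3)*(-11140 - 5138) = ((-27689 - √42/2) - 160130) + 12*(-16278) = ((-27689 - √42/2) - 160130) - 195336 = (-187819 - √42/2) - 195336 = -383155 - √42/2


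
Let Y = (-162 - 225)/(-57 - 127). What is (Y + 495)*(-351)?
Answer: -32104917/184 ≈ -1.7448e+5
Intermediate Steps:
Y = 387/184 (Y = -387/(-184) = -387*(-1/184) = 387/184 ≈ 2.1033)
(Y + 495)*(-351) = (387/184 + 495)*(-351) = (91467/184)*(-351) = -32104917/184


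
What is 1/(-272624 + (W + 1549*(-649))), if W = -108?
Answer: -1/1278033 ≈ -7.8245e-7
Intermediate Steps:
1/(-272624 + (W + 1549*(-649))) = 1/(-272624 + (-108 + 1549*(-649))) = 1/(-272624 + (-108 - 1005301)) = 1/(-272624 - 1005409) = 1/(-1278033) = -1/1278033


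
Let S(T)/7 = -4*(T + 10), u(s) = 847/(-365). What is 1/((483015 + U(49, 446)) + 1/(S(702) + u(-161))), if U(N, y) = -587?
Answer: 7277487/3510863498071 ≈ 2.0728e-6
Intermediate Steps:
u(s) = -847/365 (u(s) = 847*(-1/365) = -847/365)
S(T) = -280 - 28*T (S(T) = 7*(-4*(T + 10)) = 7*(-4*(10 + T)) = 7*(-40 - 4*T) = -280 - 28*T)
1/((483015 + U(49, 446)) + 1/(S(702) + u(-161))) = 1/((483015 - 587) + 1/((-280 - 28*702) - 847/365)) = 1/(482428 + 1/((-280 - 19656) - 847/365)) = 1/(482428 + 1/(-19936 - 847/365)) = 1/(482428 + 1/(-7277487/365)) = 1/(482428 - 365/7277487) = 1/(3510863498071/7277487) = 7277487/3510863498071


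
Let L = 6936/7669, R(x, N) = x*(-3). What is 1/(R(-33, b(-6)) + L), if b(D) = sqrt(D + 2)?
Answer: 7669/766167 ≈ 0.010010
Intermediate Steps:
b(D) = sqrt(2 + D)
R(x, N) = -3*x
L = 6936/7669 (L = 6936*(1/7669) = 6936/7669 ≈ 0.90442)
1/(R(-33, b(-6)) + L) = 1/(-3*(-33) + 6936/7669) = 1/(99 + 6936/7669) = 1/(766167/7669) = 7669/766167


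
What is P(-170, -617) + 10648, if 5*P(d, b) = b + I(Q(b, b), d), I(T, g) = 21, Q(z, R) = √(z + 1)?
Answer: 52644/5 ≈ 10529.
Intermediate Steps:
Q(z, R) = √(1 + z)
P(d, b) = 21/5 + b/5 (P(d, b) = (b + 21)/5 = (21 + b)/5 = 21/5 + b/5)
P(-170, -617) + 10648 = (21/5 + (⅕)*(-617)) + 10648 = (21/5 - 617/5) + 10648 = -596/5 + 10648 = 52644/5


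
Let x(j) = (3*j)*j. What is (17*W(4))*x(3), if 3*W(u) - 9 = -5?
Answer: 612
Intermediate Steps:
W(u) = 4/3 (W(u) = 3 + (⅓)*(-5) = 3 - 5/3 = 4/3)
x(j) = 3*j²
(17*W(4))*x(3) = (17*(4/3))*(3*3²) = 68*(3*9)/3 = (68/3)*27 = 612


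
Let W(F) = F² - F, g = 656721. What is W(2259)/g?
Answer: 566758/72969 ≈ 7.7671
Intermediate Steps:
W(2259)/g = (2259*(-1 + 2259))/656721 = (2259*2258)*(1/656721) = 5100822*(1/656721) = 566758/72969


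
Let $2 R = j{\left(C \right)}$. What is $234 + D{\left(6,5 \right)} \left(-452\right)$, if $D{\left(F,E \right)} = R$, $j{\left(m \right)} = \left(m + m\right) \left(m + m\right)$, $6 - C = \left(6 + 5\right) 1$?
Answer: $-22366$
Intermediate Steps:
$C = -5$ ($C = 6 - \left(6 + 5\right) 1 = 6 - 11 \cdot 1 = 6 - 11 = -5$)
$j{\left(m \right)} = 4 m^{2}$ ($j{\left(m \right)} = 2 m 2 m = 4 m^{2}$)
$R = 50$ ($R = \frac{4 \left(-5\right)^{2}}{2} = \frac{4 \cdot 25}{2} = \frac{1}{2} \cdot 100 = 50$)
$D{\left(F,E \right)} = 50$
$234 + D{\left(6,5 \right)} \left(-452\right) = 234 + 50 \left(-452\right) = 234 - 22600 = -22366$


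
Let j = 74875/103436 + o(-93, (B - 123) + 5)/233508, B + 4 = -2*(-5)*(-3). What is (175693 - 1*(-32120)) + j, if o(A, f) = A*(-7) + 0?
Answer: 104569847516460/503190281 ≈ 2.0781e+5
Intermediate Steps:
B = -34 (B = -4 - 2*(-5)*(-3) = -4 + 10*(-3) = -4 - 30 = -34)
o(A, f) = -7*A (o(A, f) = -7*A + 0 = -7*A)
j = 365651007/503190281 (j = 74875/103436 - 7*(-93)/233508 = 74875*(1/103436) + 651*(1/233508) = 74875/103436 + 217/77836 = 365651007/503190281 ≈ 0.72667)
(175693 - 1*(-32120)) + j = (175693 - 1*(-32120)) + 365651007/503190281 = (175693 + 32120) + 365651007/503190281 = 207813 + 365651007/503190281 = 104569847516460/503190281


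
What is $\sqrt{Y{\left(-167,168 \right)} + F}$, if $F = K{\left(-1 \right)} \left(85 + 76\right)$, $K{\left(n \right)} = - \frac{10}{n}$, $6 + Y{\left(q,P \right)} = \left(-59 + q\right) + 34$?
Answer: $2 \sqrt{353} \approx 37.577$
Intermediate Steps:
$Y{\left(q,P \right)} = -31 + q$ ($Y{\left(q,P \right)} = -6 + \left(\left(-59 + q\right) + 34\right) = -6 + \left(-25 + q\right) = -31 + q$)
$F = 1610$ ($F = - \frac{10}{-1} \left(85 + 76\right) = \left(-10\right) \left(-1\right) 161 = 10 \cdot 161 = 1610$)
$\sqrt{Y{\left(-167,168 \right)} + F} = \sqrt{\left(-31 - 167\right) + 1610} = \sqrt{-198 + 1610} = \sqrt{1412} = 2 \sqrt{353}$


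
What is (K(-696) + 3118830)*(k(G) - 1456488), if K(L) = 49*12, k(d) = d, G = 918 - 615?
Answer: -4542449700330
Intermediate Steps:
G = 303
K(L) = 588
(K(-696) + 3118830)*(k(G) - 1456488) = (588 + 3118830)*(303 - 1456488) = 3119418*(-1456185) = -4542449700330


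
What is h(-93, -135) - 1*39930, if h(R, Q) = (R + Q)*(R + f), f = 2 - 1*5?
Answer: -18042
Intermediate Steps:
f = -3 (f = 2 - 5 = -3)
h(R, Q) = (-3 + R)*(Q + R) (h(R, Q) = (R + Q)*(R - 3) = (Q + R)*(-3 + R) = (-3 + R)*(Q + R))
h(-93, -135) - 1*39930 = ((-93)² - 3*(-135) - 3*(-93) - 135*(-93)) - 1*39930 = (8649 + 405 + 279 + 12555) - 39930 = 21888 - 39930 = -18042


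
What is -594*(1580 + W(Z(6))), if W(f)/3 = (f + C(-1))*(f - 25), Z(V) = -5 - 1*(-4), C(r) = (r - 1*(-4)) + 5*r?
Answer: -1077516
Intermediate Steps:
C(r) = 4 + 6*r (C(r) = (r + 4) + 5*r = (4 + r) + 5*r = 4 + 6*r)
Z(V) = -1 (Z(V) = -5 + 4 = -1)
W(f) = 3*(-25 + f)*(-2 + f) (W(f) = 3*((f + (4 + 6*(-1)))*(f - 25)) = 3*((f + (4 - 6))*(-25 + f)) = 3*((f - 2)*(-25 + f)) = 3*((-2 + f)*(-25 + f)) = 3*((-25 + f)*(-2 + f)) = 3*(-25 + f)*(-2 + f))
-594*(1580 + W(Z(6))) = -594*(1580 + (150 - 81*(-1) + 3*(-1)²)) = -594*(1580 + (150 + 81 + 3*1)) = -594*(1580 + (150 + 81 + 3)) = -594*(1580 + 234) = -594*1814 = -1077516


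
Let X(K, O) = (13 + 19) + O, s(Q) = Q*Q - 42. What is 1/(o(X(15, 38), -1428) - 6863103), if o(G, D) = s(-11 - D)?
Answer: -1/4855256 ≈ -2.0596e-7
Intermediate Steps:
s(Q) = -42 + Q**2 (s(Q) = Q**2 - 42 = -42 + Q**2)
X(K, O) = 32 + O
o(G, D) = -42 + (-11 - D)**2
1/(o(X(15, 38), -1428) - 6863103) = 1/((-42 + (11 - 1428)**2) - 6863103) = 1/((-42 + (-1417)**2) - 6863103) = 1/((-42 + 2007889) - 6863103) = 1/(2007847 - 6863103) = 1/(-4855256) = -1/4855256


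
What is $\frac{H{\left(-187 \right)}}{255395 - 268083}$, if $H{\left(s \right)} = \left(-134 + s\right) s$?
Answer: $- \frac{60027}{12688} \approx -4.731$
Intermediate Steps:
$H{\left(s \right)} = s \left(-134 + s\right)$
$\frac{H{\left(-187 \right)}}{255395 - 268083} = \frac{\left(-187\right) \left(-134 - 187\right)}{255395 - 268083} = \frac{\left(-187\right) \left(-321\right)}{255395 - 268083} = \frac{60027}{-12688} = 60027 \left(- \frac{1}{12688}\right) = - \frac{60027}{12688}$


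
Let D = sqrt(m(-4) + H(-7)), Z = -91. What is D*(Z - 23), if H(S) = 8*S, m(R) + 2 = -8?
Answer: -114*I*sqrt(66) ≈ -926.14*I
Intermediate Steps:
m(R) = -10 (m(R) = -2 - 8 = -10)
D = I*sqrt(66) (D = sqrt(-10 + 8*(-7)) = sqrt(-10 - 56) = sqrt(-66) = I*sqrt(66) ≈ 8.124*I)
D*(Z - 23) = (I*sqrt(66))*(-91 - 23) = (I*sqrt(66))*(-114) = -114*I*sqrt(66)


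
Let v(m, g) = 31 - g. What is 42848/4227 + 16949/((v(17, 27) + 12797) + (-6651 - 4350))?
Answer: 49589941/2536200 ≈ 19.553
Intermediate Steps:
42848/4227 + 16949/((v(17, 27) + 12797) + (-6651 - 4350)) = 42848/4227 + 16949/(((31 - 1*27) + 12797) + (-6651 - 4350)) = 42848*(1/4227) + 16949/(((31 - 27) + 12797) - 11001) = 42848/4227 + 16949/((4 + 12797) - 11001) = 42848/4227 + 16949/(12801 - 11001) = 42848/4227 + 16949/1800 = 49589941/2536200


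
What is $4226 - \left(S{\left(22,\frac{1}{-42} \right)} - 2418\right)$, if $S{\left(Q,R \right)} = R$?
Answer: $\frac{279049}{42} \approx 6644.0$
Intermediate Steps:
$4226 - \left(S{\left(22,\frac{1}{-42} \right)} - 2418\right) = 4226 - \left(\frac{1}{-42} - 2418\right) = 4226 - \left(- \frac{1}{42} - 2418\right) = 4226 - - \frac{101557}{42} = 4226 + \frac{101557}{42} = \frac{279049}{42}$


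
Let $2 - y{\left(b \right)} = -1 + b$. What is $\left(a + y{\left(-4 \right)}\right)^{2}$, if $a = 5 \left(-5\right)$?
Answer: $324$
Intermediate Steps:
$y{\left(b \right)} = 3 - b$ ($y{\left(b \right)} = 2 - \left(-1 + b\right) = 3 - b$)
$a = -25$
$\left(a + y{\left(-4 \right)}\right)^{2} = \left(-25 + \left(3 - -4\right)\right)^{2} = \left(-25 + \left(3 + 4\right)\right)^{2} = \left(-25 + 7\right)^{2} = \left(-18\right)^{2} = 324$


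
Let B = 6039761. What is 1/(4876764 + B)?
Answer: 1/10916525 ≈ 9.1604e-8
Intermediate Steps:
1/(4876764 + B) = 1/(4876764 + 6039761) = 1/10916525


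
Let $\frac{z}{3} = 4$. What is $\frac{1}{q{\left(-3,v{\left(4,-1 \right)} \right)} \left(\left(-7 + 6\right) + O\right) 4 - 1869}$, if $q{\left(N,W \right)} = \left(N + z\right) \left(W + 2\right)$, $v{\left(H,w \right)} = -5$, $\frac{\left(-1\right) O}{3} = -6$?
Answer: $- \frac{1}{3705} \approx -0.00026991$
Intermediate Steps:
$z = 12$ ($z = 3 \cdot 4 = 12$)
$O = 18$ ($O = \left(-3\right) \left(-6\right) = 18$)
$q{\left(N,W \right)} = \left(2 + W\right) \left(12 + N\right)$ ($q{\left(N,W \right)} = \left(N + 12\right) \left(W + 2\right) = \left(12 + N\right) \left(2 + W\right) = \left(2 + W\right) \left(12 + N\right)$)
$\frac{1}{q{\left(-3,v{\left(4,-1 \right)} \right)} \left(\left(-7 + 6\right) + O\right) 4 - 1869} = \frac{1}{\left(24 + 2 \left(-3\right) + 12 \left(-5\right) - -15\right) \left(\left(-7 + 6\right) + 18\right) 4 - 1869} = \frac{1}{\left(24 - 6 - 60 + 15\right) \left(-1 + 18\right) 4 - 1869} = \frac{1}{\left(-27\right) 17 \cdot 4 - 1869} = \frac{1}{\left(-459\right) 4 - 1869} = \frac{1}{-1836 - 1869} = \frac{1}{-3705} = - \frac{1}{3705}$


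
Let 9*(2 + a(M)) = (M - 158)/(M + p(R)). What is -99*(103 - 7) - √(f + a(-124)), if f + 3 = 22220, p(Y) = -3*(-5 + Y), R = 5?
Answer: -9504 - √768558882/186 ≈ -9653.0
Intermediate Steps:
p(Y) = 15 - 3*Y
f = 22217 (f = -3 + 22220 = 22217)
a(M) = -2 + (-158 + M)/(9*M) (a(M) = -2 + ((M - 158)/(M + (15 - 3*5)))/9 = -2 + ((-158 + M)/(M + (15 - 15)))/9 = -2 + ((-158 + M)/(M + 0))/9 = -2 + ((-158 + M)/M)/9 = -2 + (-158 + M)/(9*M))
-99*(103 - 7) - √(f + a(-124)) = -99*(103 - 7) - √(22217 + (⅑)*(-158 - 17*(-124))/(-124)) = -99*96 - √(22217 + (⅑)*(-1/124)*(-158 + 2108)) = -9504 - √(22217 + (⅑)*(-1/124)*1950) = -9504 - √(22217 - 325/186) = -9504 - √(4132037/186) = -9504 - √768558882/186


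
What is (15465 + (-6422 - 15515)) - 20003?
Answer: -26475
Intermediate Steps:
(15465 + (-6422 - 15515)) - 20003 = (15465 - 21937) - 20003 = -6472 - 20003 = -26475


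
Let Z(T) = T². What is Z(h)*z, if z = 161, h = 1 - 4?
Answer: 1449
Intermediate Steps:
h = -3
Z(h)*z = (-3)²*161 = 9*161 = 1449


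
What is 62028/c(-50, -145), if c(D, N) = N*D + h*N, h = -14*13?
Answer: 15507/8410 ≈ 1.8439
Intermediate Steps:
h = -182
c(D, N) = -182*N + D*N (c(D, N) = N*D - 182*N = D*N - 182*N = -182*N + D*N)
62028/c(-50, -145) = 62028/((-145*(-182 - 50))) = 62028/((-145*(-232))) = 62028/33640 = 62028*(1/33640) = 15507/8410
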